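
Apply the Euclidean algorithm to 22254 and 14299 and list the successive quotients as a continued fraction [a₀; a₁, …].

22254 = 1·14299 + 7955, so a_0 = 1
14299 = 1·7955 + 6344, so a_1 = 1
7955 = 1·6344 + 1611, so a_2 = 1
6344 = 3·1611 + 1511, so a_3 = 3
1611 = 1·1511 + 100, so a_4 = 1
1511 = 15·100 + 11, so a_5 = 15
100 = 9·11 + 1, so a_6 = 9
11 = 11·1 + 0, so a_7 = 11

[1; 1, 1, 3, 1, 15, 9, 11]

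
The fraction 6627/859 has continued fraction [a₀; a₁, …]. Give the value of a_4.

6627 = 7·859 + 614, so a_0 = 7
859 = 1·614 + 245, so a_1 = 1
614 = 2·245 + 124, so a_2 = 2
245 = 1·124 + 121, so a_3 = 1
124 = 1·121 + 3, so a_4 = 1

1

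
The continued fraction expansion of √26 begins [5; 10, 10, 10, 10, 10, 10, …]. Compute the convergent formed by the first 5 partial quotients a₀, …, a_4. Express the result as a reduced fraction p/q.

Start with 10.
10 + 1/(10/1) = 10 + 1/10 = 101/10
10 + 1/(101/10) = 10 + 10/101 = 1020/101
10 + 1/(1020/101) = 10 + 101/1020 = 10301/1020
5 + 1/(10301/1020) = 5 + 1020/10301 = 52525/10301

52525/10301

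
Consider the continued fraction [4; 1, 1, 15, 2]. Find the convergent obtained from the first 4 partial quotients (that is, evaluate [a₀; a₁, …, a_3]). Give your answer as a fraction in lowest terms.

140/31

Use the convergent recurrence hₖ = aₖ·hₖ₋₁ + hₖ₋₂ (and likewise for the denominators kₖ):
a_0 = 4: 4/1
a_1 = 1: 5/1
a_2 = 1: 9/2
a_3 = 15: 140/31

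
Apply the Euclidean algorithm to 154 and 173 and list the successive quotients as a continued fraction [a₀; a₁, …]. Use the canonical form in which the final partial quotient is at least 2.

Run the Euclidean algorithm, recording each quotient:
154 ÷ 173 → quotient 0, remainder 154
173 ÷ 154 → quotient 1, remainder 19
154 ÷ 19 → quotient 8, remainder 2
19 ÷ 2 → quotient 9, remainder 1
2 ÷ 1 → quotient 2, remainder 0

[0; 1, 8, 9, 2]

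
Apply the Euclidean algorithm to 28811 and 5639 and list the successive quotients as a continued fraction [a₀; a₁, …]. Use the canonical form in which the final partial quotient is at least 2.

28811 ÷ 5639 → quotient 5, remainder 616
5639 ÷ 616 → quotient 9, remainder 95
616 ÷ 95 → quotient 6, remainder 46
95 ÷ 46 → quotient 2, remainder 3
46 ÷ 3 → quotient 15, remainder 1
3 ÷ 1 → quotient 3, remainder 0

[5; 9, 6, 2, 15, 3]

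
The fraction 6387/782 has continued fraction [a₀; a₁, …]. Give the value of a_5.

⌊6387/782⌋ = 8, remainder 131
⌊782/131⌋ = 5, remainder 127
⌊131/127⌋ = 1, remainder 4
⌊127/4⌋ = 31, remainder 3
⌊4/3⌋ = 1, remainder 1
⌊3/1⌋ = 3, remainder 0

3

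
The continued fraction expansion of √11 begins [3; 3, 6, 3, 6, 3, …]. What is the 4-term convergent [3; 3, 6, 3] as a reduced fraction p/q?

Compute successive convergents:
a_0 = 3: 3/1
a_1 = 3: 10/3
a_2 = 6: 63/19
a_3 = 3: 199/60

199/60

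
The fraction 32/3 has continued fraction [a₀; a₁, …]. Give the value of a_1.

32 ÷ 3 → quotient 10, remainder 2
3 ÷ 2 → quotient 1, remainder 1

1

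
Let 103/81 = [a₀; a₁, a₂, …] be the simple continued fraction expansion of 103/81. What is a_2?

⌊103/81⌋ = 1, remainder 22
⌊81/22⌋ = 3, remainder 15
⌊22/15⌋ = 1, remainder 7

1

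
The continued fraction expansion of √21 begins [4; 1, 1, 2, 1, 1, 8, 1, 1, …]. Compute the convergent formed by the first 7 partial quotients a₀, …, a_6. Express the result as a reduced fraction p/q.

a_0 = 4: 4/1
a_1 = 1: 5/1
a_2 = 1: 9/2
a_3 = 2: 23/5
a_4 = 1: 32/7
a_5 = 1: 55/12
a_6 = 8: 472/103

472/103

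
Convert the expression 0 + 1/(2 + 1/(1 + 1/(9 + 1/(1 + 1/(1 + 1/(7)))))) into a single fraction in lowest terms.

a_0 = 0: 0/1
a_1 = 2: 1/2
a_2 = 1: 1/3
a_3 = 9: 10/29
a_4 = 1: 11/32
a_5 = 1: 21/61
a_6 = 7: 158/459

158/459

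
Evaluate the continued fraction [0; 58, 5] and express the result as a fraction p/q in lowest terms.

5/291

Start with 5.
58 + 1/(5/1) = 58 + 1/5 = 291/5
0 + 1/(291/5) = 0 + 5/291 = 5/291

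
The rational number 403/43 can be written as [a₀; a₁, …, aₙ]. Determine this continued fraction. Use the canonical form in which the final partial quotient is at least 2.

[9; 2, 1, 2, 5]

403 = 9·43 + 16, so a_0 = 9
43 = 2·16 + 11, so a_1 = 2
16 = 1·11 + 5, so a_2 = 1
11 = 2·5 + 1, so a_3 = 2
5 = 5·1 + 0, so a_4 = 5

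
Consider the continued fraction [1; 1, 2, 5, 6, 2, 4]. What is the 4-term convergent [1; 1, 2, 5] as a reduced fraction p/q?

Start with 5.
2 + 1/(5/1) = 2 + 1/5 = 11/5
1 + 1/(11/5) = 1 + 5/11 = 16/11
1 + 1/(16/11) = 1 + 11/16 = 27/16

27/16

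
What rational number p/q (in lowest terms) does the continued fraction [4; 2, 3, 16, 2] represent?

1041/235

Collapse the nested fraction from the inside out:
Start with 2.
16 + 1/(2/1) = 16 + 1/2 = 33/2
3 + 1/(33/2) = 3 + 2/33 = 101/33
2 + 1/(101/33) = 2 + 33/101 = 235/101
4 + 1/(235/101) = 4 + 101/235 = 1041/235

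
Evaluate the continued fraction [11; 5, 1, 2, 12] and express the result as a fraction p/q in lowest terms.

a_0 = 11: 11/1
a_1 = 5: 56/5
a_2 = 1: 67/6
a_3 = 2: 190/17
a_4 = 12: 2347/210

2347/210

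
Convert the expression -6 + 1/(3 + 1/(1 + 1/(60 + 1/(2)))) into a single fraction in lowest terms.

-2817/490

Build up convergents one term at a time:
a_0 = -6: -6/1
a_1 = 3: -17/3
a_2 = 1: -23/4
a_3 = 60: -1397/243
a_4 = 2: -2817/490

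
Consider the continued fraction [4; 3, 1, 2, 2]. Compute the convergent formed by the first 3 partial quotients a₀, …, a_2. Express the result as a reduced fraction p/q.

Use the convergent recurrence hₖ = aₖ·hₖ₋₁ + hₖ₋₂ (and likewise for the denominators kₖ):
a_0 = 4: 4/1
a_1 = 3: 13/3
a_2 = 1: 17/4

17/4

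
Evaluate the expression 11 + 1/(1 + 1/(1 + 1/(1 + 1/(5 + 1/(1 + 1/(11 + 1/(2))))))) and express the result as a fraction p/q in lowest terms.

5755/494

Work from the innermost term outward:
Start with 2.
11 + 1/(2/1) = 11 + 1/2 = 23/2
1 + 1/(23/2) = 1 + 2/23 = 25/23
5 + 1/(25/23) = 5 + 23/25 = 148/25
1 + 1/(148/25) = 1 + 25/148 = 173/148
1 + 1/(173/148) = 1 + 148/173 = 321/173
1 + 1/(321/173) = 1 + 173/321 = 494/321
11 + 1/(494/321) = 11 + 321/494 = 5755/494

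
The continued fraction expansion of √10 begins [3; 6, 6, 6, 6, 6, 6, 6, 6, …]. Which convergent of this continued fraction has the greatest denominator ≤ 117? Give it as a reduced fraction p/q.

List convergents until the denominator exceeds the bound:
a_0 = 3: 3/1  (≤ bound)
a_1 = 6: 19/6  (≤ bound)
a_2 = 6: 117/37  (≤ bound)
a_3 = 6: 721/228  (> 117, stop)

117/37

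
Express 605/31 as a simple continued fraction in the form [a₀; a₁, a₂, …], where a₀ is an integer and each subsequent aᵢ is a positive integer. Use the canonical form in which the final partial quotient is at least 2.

[19; 1, 1, 15]

Repeatedly divide and take the remainder:
⌊605/31⌋ = 19, remainder 16
⌊31/16⌋ = 1, remainder 15
⌊16/15⌋ = 1, remainder 1
⌊15/1⌋ = 15, remainder 0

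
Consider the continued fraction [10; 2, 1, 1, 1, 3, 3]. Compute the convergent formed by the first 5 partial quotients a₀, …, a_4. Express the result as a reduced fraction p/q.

Start with 1.
1 + 1/(1/1) = 1 + 1/1 = 2/1
1 + 1/(2/1) = 1 + 1/2 = 3/2
2 + 1/(3/2) = 2 + 2/3 = 8/3
10 + 1/(8/3) = 10 + 3/8 = 83/8

83/8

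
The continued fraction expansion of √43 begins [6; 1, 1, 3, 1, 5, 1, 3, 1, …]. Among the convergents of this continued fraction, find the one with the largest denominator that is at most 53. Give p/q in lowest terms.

a_0 = 6: 6/1  (≤ bound)
a_1 = 1: 7/1  (≤ bound)
a_2 = 1: 13/2  (≤ bound)
a_3 = 3: 46/7  (≤ bound)
a_4 = 1: 59/9  (≤ bound)
a_5 = 5: 341/52  (≤ bound)
a_6 = 1: 400/61  (> 53, stop)

341/52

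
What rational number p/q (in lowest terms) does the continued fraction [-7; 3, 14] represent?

-287/43

Compute successive convergents:
a_0 = -7: -7/1
a_1 = 3: -20/3
a_2 = 14: -287/43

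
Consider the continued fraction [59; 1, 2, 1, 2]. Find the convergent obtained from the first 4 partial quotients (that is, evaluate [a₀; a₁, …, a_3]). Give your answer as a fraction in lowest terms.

239/4

a_0 = 59: 59/1
a_1 = 1: 60/1
a_2 = 2: 179/3
a_3 = 1: 239/4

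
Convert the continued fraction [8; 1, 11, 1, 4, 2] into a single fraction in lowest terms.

1258/141

a_0 = 8: 8/1
a_1 = 1: 9/1
a_2 = 11: 107/12
a_3 = 1: 116/13
a_4 = 4: 571/64
a_5 = 2: 1258/141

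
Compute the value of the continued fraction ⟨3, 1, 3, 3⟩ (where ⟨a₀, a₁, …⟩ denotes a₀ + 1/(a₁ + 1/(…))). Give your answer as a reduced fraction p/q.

Starting at the tail and folding back:
Start with 3.
3 + 1/(3/1) = 3 + 1/3 = 10/3
1 + 1/(10/3) = 1 + 3/10 = 13/10
3 + 1/(13/10) = 3 + 10/13 = 49/13

49/13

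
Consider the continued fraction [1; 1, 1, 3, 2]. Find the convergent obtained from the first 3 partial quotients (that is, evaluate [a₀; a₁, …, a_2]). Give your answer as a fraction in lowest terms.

Start with 1.
1 + 1/(1/1) = 1 + 1/1 = 2/1
1 + 1/(2/1) = 1 + 1/2 = 3/2

3/2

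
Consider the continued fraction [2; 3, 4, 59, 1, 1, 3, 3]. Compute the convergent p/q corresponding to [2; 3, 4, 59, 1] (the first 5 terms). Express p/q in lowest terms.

Start with 1.
59 + 1/(1/1) = 59 + 1/1 = 60/1
4 + 1/(60/1) = 4 + 1/60 = 241/60
3 + 1/(241/60) = 3 + 60/241 = 783/241
2 + 1/(783/241) = 2 + 241/783 = 1807/783

1807/783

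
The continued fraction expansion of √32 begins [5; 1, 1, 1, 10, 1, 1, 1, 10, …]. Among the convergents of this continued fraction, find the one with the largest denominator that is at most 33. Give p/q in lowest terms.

181/32

List convergents until the denominator exceeds the bound:
a_0 = 5: 5/1  (≤ bound)
a_1 = 1: 6/1  (≤ bound)
a_2 = 1: 11/2  (≤ bound)
a_3 = 1: 17/3  (≤ bound)
a_4 = 10: 181/32  (≤ bound)
a_5 = 1: 198/35  (> 33, stop)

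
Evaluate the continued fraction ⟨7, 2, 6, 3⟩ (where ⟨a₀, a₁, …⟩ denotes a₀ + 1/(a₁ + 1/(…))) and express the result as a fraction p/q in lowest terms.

306/41

a_0 = 7: 7/1
a_1 = 2: 15/2
a_2 = 6: 97/13
a_3 = 3: 306/41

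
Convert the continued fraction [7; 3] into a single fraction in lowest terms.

22/3

Use the convergent recurrence hₖ = aₖ·hₖ₋₁ + hₖ₋₂ (and likewise for the denominators kₖ):
a_0 = 7: 7/1
a_1 = 3: 22/3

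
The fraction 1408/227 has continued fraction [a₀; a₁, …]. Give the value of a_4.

1408 = 6·227 + 46, so a_0 = 6
227 = 4·46 + 43, so a_1 = 4
46 = 1·43 + 3, so a_2 = 1
43 = 14·3 + 1, so a_3 = 14
3 = 3·1 + 0, so a_4 = 3

3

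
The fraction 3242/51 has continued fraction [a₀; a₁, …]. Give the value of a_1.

3242 = 63·51 + 29, so a_0 = 63
51 = 1·29 + 22, so a_1 = 1

1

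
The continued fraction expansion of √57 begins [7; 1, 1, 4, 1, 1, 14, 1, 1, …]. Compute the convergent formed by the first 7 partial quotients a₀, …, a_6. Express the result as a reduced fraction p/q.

2197/291

Compute successive convergents:
a_0 = 7: 7/1
a_1 = 1: 8/1
a_2 = 1: 15/2
a_3 = 4: 68/9
a_4 = 1: 83/11
a_5 = 1: 151/20
a_6 = 14: 2197/291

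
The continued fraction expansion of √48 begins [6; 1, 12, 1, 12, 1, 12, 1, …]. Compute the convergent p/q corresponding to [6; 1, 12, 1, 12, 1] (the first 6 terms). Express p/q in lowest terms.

Start with 1.
12 + 1/(1/1) = 12 + 1/1 = 13/1
1 + 1/(13/1) = 1 + 1/13 = 14/13
12 + 1/(14/13) = 12 + 13/14 = 181/14
1 + 1/(181/14) = 1 + 14/181 = 195/181
6 + 1/(195/181) = 6 + 181/195 = 1351/195

1351/195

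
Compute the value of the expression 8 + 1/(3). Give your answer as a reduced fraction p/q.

25/3

Start with 3.
8 + 1/(3/1) = 8 + 1/3 = 25/3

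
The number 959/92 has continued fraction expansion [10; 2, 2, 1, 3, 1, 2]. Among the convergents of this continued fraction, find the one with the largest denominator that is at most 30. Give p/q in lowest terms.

a_0 = 10: 10/1  (≤ bound)
a_1 = 2: 21/2  (≤ bound)
a_2 = 2: 52/5  (≤ bound)
a_3 = 1: 73/7  (≤ bound)
a_4 = 3: 271/26  (≤ bound)
a_5 = 1: 344/33  (> 30, stop)

271/26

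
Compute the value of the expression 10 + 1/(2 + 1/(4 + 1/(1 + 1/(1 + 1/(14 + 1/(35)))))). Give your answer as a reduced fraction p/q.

106644/10205

a_0 = 10: 10/1
a_1 = 2: 21/2
a_2 = 4: 94/9
a_3 = 1: 115/11
a_4 = 1: 209/20
a_5 = 14: 3041/291
a_6 = 35: 106644/10205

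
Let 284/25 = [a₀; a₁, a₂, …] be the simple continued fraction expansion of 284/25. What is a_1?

Repeatedly divide and take the remainder:
⌊284/25⌋ = 11, remainder 9
⌊25/9⌋ = 2, remainder 7

2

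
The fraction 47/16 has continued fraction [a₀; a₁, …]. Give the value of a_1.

1

Repeatedly divide and take the remainder:
47 ÷ 16 → quotient 2, remainder 15
16 ÷ 15 → quotient 1, remainder 1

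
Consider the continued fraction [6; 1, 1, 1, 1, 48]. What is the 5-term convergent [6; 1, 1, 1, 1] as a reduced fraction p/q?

33/5

Starting at the tail and folding back:
Start with 1.
1 + 1/(1/1) = 1 + 1/1 = 2/1
1 + 1/(2/1) = 1 + 1/2 = 3/2
1 + 1/(3/2) = 1 + 2/3 = 5/3
6 + 1/(5/3) = 6 + 3/5 = 33/5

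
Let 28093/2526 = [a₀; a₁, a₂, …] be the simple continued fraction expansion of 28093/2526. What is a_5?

Run the Euclidean algorithm, recording each quotient:
⌊28093/2526⌋ = 11, remainder 307
⌊2526/307⌋ = 8, remainder 70
⌊307/70⌋ = 4, remainder 27
⌊70/27⌋ = 2, remainder 16
⌊27/16⌋ = 1, remainder 11
⌊16/11⌋ = 1, remainder 5

1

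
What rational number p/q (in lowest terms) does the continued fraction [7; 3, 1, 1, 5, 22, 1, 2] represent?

19465/2673

a_0 = 7: 7/1
a_1 = 3: 22/3
a_2 = 1: 29/4
a_3 = 1: 51/7
a_4 = 5: 284/39
a_5 = 22: 6299/865
a_6 = 1: 6583/904
a_7 = 2: 19465/2673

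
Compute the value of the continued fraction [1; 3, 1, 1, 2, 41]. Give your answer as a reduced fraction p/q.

952/745

Start with 41.
2 + 1/(41/1) = 2 + 1/41 = 83/41
1 + 1/(83/41) = 1 + 41/83 = 124/83
1 + 1/(124/83) = 1 + 83/124 = 207/124
3 + 1/(207/124) = 3 + 124/207 = 745/207
1 + 1/(745/207) = 1 + 207/745 = 952/745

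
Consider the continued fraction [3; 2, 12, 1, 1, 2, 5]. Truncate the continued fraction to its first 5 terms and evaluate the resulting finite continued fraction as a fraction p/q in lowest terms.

Start with 1.
1 + 1/(1/1) = 1 + 1/1 = 2/1
12 + 1/(2/1) = 12 + 1/2 = 25/2
2 + 1/(25/2) = 2 + 2/25 = 52/25
3 + 1/(52/25) = 3 + 25/52 = 181/52

181/52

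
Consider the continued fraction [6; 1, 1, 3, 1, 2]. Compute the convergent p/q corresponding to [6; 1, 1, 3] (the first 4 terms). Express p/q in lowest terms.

46/7

Start with 3.
1 + 1/(3/1) = 1 + 1/3 = 4/3
1 + 1/(4/3) = 1 + 3/4 = 7/4
6 + 1/(7/4) = 6 + 4/7 = 46/7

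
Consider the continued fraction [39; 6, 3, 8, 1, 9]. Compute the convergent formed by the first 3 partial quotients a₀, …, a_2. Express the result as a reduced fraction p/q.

744/19

Work from the innermost term outward:
Start with 3.
6 + 1/(3/1) = 6 + 1/3 = 19/3
39 + 1/(19/3) = 39 + 3/19 = 744/19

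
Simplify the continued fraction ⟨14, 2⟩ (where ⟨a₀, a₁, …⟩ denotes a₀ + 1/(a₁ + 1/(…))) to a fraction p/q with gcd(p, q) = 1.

29/2

Start with 2.
14 + 1/(2/1) = 14 + 1/2 = 29/2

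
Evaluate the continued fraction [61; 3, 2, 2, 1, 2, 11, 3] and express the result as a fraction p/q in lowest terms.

Use the convergent recurrence hₖ = aₖ·hₖ₋₁ + hₖ₋₂ (and likewise for the denominators kₖ):
a_0 = 61: 61/1
a_1 = 3: 184/3
a_2 = 2: 429/7
a_3 = 2: 1042/17
a_4 = 1: 1471/24
a_5 = 2: 3984/65
a_6 = 11: 45295/739
a_7 = 3: 139869/2282

139869/2282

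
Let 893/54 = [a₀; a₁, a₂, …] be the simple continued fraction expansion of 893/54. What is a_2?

⌊893/54⌋ = 16, remainder 29
⌊54/29⌋ = 1, remainder 25
⌊29/25⌋ = 1, remainder 4

1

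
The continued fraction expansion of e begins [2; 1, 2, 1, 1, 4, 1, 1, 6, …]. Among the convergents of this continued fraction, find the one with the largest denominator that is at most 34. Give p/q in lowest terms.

87/32

a_0 = 2: 2/1  (≤ bound)
a_1 = 1: 3/1  (≤ bound)
a_2 = 2: 8/3  (≤ bound)
a_3 = 1: 11/4  (≤ bound)
a_4 = 1: 19/7  (≤ bound)
a_5 = 4: 87/32  (≤ bound)
a_6 = 1: 106/39  (> 34, stop)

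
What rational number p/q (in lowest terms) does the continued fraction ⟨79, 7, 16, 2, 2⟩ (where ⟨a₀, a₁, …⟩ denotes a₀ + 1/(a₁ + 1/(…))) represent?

45823/579

a_0 = 79: 79/1
a_1 = 7: 554/7
a_2 = 16: 8943/113
a_3 = 2: 18440/233
a_4 = 2: 45823/579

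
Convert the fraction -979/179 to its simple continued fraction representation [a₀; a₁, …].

⌊-979/179⌋ = -6, remainder 95
⌊179/95⌋ = 1, remainder 84
⌊95/84⌋ = 1, remainder 11
⌊84/11⌋ = 7, remainder 7
⌊11/7⌋ = 1, remainder 4
⌊7/4⌋ = 1, remainder 3
⌊4/3⌋ = 1, remainder 1
⌊3/1⌋ = 3, remainder 0

[-6; 1, 1, 7, 1, 1, 1, 3]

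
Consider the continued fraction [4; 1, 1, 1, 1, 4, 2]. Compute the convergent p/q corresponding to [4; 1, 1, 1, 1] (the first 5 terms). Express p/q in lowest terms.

Collapse the nested fraction from the inside out:
Start with 1.
1 + 1/(1/1) = 1 + 1/1 = 2/1
1 + 1/(2/1) = 1 + 1/2 = 3/2
1 + 1/(3/2) = 1 + 2/3 = 5/3
4 + 1/(5/3) = 4 + 3/5 = 23/5

23/5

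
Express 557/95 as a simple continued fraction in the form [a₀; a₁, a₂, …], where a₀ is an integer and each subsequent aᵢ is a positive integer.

[5; 1, 6, 3, 4]

Repeatedly divide and take the remainder:
⌊557/95⌋ = 5, remainder 82
⌊95/82⌋ = 1, remainder 13
⌊82/13⌋ = 6, remainder 4
⌊13/4⌋ = 3, remainder 1
⌊4/1⌋ = 4, remainder 0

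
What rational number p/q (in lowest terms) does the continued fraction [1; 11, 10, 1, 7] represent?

1052/965

a_0 = 1: 1/1
a_1 = 11: 12/11
a_2 = 10: 121/111
a_3 = 1: 133/122
a_4 = 7: 1052/965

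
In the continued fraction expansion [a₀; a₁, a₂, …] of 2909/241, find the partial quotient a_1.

14

2909 ÷ 241 → quotient 12, remainder 17
241 ÷ 17 → quotient 14, remainder 3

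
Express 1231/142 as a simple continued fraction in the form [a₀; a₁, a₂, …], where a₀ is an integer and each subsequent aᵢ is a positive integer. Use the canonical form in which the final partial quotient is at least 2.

[8; 1, 2, 47]

1231 = 8·142 + 95, so a_0 = 8
142 = 1·95 + 47, so a_1 = 1
95 = 2·47 + 1, so a_2 = 2
47 = 47·1 + 0, so a_3 = 47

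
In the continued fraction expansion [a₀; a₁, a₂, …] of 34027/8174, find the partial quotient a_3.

12

34027 = 4·8174 + 1331, so a_0 = 4
8174 = 6·1331 + 188, so a_1 = 6
1331 = 7·188 + 15, so a_2 = 7
188 = 12·15 + 8, so a_3 = 12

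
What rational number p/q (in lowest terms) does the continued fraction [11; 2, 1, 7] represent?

Starting at the tail and folding back:
Start with 7.
1 + 1/(7/1) = 1 + 1/7 = 8/7
2 + 1/(8/7) = 2 + 7/8 = 23/8
11 + 1/(23/8) = 11 + 8/23 = 261/23

261/23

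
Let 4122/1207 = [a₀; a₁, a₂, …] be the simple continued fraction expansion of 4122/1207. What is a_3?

2

Run the Euclidean algorithm, recording each quotient:
4122 ÷ 1207 → quotient 3, remainder 501
1207 ÷ 501 → quotient 2, remainder 205
501 ÷ 205 → quotient 2, remainder 91
205 ÷ 91 → quotient 2, remainder 23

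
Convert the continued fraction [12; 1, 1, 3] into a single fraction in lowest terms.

Collapse the nested fraction from the inside out:
Start with 3.
1 + 1/(3/1) = 1 + 1/3 = 4/3
1 + 1/(4/3) = 1 + 3/4 = 7/4
12 + 1/(7/4) = 12 + 4/7 = 88/7

88/7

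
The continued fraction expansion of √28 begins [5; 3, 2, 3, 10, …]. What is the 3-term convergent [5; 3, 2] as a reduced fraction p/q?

Start with 2.
3 + 1/(2/1) = 3 + 1/2 = 7/2
5 + 1/(7/2) = 5 + 2/7 = 37/7

37/7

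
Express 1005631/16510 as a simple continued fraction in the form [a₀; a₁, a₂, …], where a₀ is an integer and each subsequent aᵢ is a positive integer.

⌊1005631/16510⌋ = 60, remainder 15031
⌊16510/15031⌋ = 1, remainder 1479
⌊15031/1479⌋ = 10, remainder 241
⌊1479/241⌋ = 6, remainder 33
⌊241/33⌋ = 7, remainder 10
⌊33/10⌋ = 3, remainder 3
⌊10/3⌋ = 3, remainder 1
⌊3/1⌋ = 3, remainder 0

[60; 1, 10, 6, 7, 3, 3, 3]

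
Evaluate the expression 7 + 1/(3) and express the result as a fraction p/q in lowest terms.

22/3

Start with 3.
7 + 1/(3/1) = 7 + 1/3 = 22/3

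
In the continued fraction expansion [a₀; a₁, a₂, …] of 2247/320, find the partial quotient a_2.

⌊2247/320⌋ = 7, remainder 7
⌊320/7⌋ = 45, remainder 5
⌊7/5⌋ = 1, remainder 2

1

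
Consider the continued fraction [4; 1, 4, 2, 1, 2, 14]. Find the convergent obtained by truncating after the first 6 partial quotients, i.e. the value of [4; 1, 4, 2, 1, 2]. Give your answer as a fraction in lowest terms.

a_0 = 4: 4/1
a_1 = 1: 5/1
a_2 = 4: 24/5
a_3 = 2: 53/11
a_4 = 1: 77/16
a_5 = 2: 207/43

207/43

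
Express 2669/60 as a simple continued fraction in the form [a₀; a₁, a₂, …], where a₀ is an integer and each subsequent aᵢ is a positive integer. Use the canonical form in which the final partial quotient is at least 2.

[44; 2, 14, 2]

⌊2669/60⌋ = 44, remainder 29
⌊60/29⌋ = 2, remainder 2
⌊29/2⌋ = 14, remainder 1
⌊2/1⌋ = 2, remainder 0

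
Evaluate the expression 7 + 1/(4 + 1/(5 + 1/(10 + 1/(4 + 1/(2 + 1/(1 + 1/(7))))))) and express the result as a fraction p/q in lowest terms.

Start with 7.
1 + 1/(7/1) = 1 + 1/7 = 8/7
2 + 1/(8/7) = 2 + 7/8 = 23/8
4 + 1/(23/8) = 4 + 8/23 = 100/23
10 + 1/(100/23) = 10 + 23/100 = 1023/100
5 + 1/(1023/100) = 5 + 100/1023 = 5215/1023
4 + 1/(5215/1023) = 4 + 1023/5215 = 21883/5215
7 + 1/(21883/5215) = 7 + 5215/21883 = 158396/21883

158396/21883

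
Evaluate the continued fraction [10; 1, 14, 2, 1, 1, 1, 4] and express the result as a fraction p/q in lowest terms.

Start with 4.
1 + 1/(4/1) = 1 + 1/4 = 5/4
1 + 1/(5/4) = 1 + 4/5 = 9/5
1 + 1/(9/5) = 1 + 5/9 = 14/9
2 + 1/(14/9) = 2 + 9/14 = 37/14
14 + 1/(37/14) = 14 + 14/37 = 532/37
1 + 1/(532/37) = 1 + 37/532 = 569/532
10 + 1/(569/532) = 10 + 532/569 = 6222/569

6222/569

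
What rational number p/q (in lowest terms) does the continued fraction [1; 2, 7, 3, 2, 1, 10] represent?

2450/1669

Start with 10.
1 + 1/(10/1) = 1 + 1/10 = 11/10
2 + 1/(11/10) = 2 + 10/11 = 32/11
3 + 1/(32/11) = 3 + 11/32 = 107/32
7 + 1/(107/32) = 7 + 32/107 = 781/107
2 + 1/(781/107) = 2 + 107/781 = 1669/781
1 + 1/(1669/781) = 1 + 781/1669 = 2450/1669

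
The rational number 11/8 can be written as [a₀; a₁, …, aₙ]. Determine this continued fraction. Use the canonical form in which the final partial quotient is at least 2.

11 = 1·8 + 3, so a_0 = 1
8 = 2·3 + 2, so a_1 = 2
3 = 1·2 + 1, so a_2 = 1
2 = 2·1 + 0, so a_3 = 2

[1; 2, 1, 2]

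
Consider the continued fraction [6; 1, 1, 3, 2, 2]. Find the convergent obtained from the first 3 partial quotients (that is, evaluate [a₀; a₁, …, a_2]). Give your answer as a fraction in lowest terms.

13/2

a_0 = 6: 6/1
a_1 = 1: 7/1
a_2 = 1: 13/2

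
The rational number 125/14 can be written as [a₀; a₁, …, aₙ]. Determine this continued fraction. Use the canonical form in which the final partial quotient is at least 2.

125 = 8·14 + 13, so a_0 = 8
14 = 1·13 + 1, so a_1 = 1
13 = 13·1 + 0, so a_2 = 13

[8; 1, 13]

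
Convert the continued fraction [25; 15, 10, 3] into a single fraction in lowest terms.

11731/468

Start with 3.
10 + 1/(3/1) = 10 + 1/3 = 31/3
15 + 1/(31/3) = 15 + 3/31 = 468/31
25 + 1/(468/31) = 25 + 31/468 = 11731/468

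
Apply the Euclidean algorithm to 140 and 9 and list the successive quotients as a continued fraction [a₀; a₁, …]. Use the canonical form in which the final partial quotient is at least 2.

⌊140/9⌋ = 15, remainder 5
⌊9/5⌋ = 1, remainder 4
⌊5/4⌋ = 1, remainder 1
⌊4/1⌋ = 4, remainder 0

[15; 1, 1, 4]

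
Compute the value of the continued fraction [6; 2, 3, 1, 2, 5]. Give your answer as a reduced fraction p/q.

863/134

a_0 = 6: 6/1
a_1 = 2: 13/2
a_2 = 3: 45/7
a_3 = 1: 58/9
a_4 = 2: 161/25
a_5 = 5: 863/134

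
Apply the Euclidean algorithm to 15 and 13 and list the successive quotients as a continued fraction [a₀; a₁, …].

[1; 6, 2]

⌊15/13⌋ = 1, remainder 2
⌊13/2⌋ = 6, remainder 1
⌊2/1⌋ = 2, remainder 0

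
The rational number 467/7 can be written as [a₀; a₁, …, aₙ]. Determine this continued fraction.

[66; 1, 2, 2]

Repeatedly divide and take the remainder:
467 = 66·7 + 5, so a_0 = 66
7 = 1·5 + 2, so a_1 = 1
5 = 2·2 + 1, so a_2 = 2
2 = 2·1 + 0, so a_3 = 2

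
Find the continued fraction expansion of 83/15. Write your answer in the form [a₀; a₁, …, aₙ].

[5; 1, 1, 7]

Apply division with remainder until the remainder is 0:
⌊83/15⌋ = 5, remainder 8
⌊15/8⌋ = 1, remainder 7
⌊8/7⌋ = 1, remainder 1
⌊7/1⌋ = 7, remainder 0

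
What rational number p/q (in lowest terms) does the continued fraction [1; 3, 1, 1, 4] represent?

Start with 4.
1 + 1/(4/1) = 1 + 1/4 = 5/4
1 + 1/(5/4) = 1 + 4/5 = 9/5
3 + 1/(9/5) = 3 + 5/9 = 32/9
1 + 1/(32/9) = 1 + 9/32 = 41/32

41/32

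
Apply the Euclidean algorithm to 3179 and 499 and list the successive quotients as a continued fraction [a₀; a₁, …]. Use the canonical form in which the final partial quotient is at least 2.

[6; 2, 1, 2, 3, 3, 2, 2]

Repeatedly divide and take the remainder:
3179 = 6·499 + 185, so a_0 = 6
499 = 2·185 + 129, so a_1 = 2
185 = 1·129 + 56, so a_2 = 1
129 = 2·56 + 17, so a_3 = 2
56 = 3·17 + 5, so a_4 = 3
17 = 3·5 + 2, so a_5 = 3
5 = 2·2 + 1, so a_6 = 2
2 = 2·1 + 0, so a_7 = 2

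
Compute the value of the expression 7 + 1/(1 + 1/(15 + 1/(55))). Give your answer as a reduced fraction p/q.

Use the convergent recurrence hₖ = aₖ·hₖ₋₁ + hₖ₋₂ (and likewise for the denominators kₖ):
a_0 = 7: 7/1
a_1 = 1: 8/1
a_2 = 15: 127/16
a_3 = 55: 6993/881

6993/881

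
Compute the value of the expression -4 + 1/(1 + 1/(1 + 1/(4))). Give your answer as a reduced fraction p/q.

a_0 = -4: -4/1
a_1 = 1: -3/1
a_2 = 1: -7/2
a_3 = 4: -31/9

-31/9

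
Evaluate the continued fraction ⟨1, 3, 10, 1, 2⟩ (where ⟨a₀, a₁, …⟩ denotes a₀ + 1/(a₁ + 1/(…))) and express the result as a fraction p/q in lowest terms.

131/99

Build up convergents one term at a time:
a_0 = 1: 1/1
a_1 = 3: 4/3
a_2 = 10: 41/31
a_3 = 1: 45/34
a_4 = 2: 131/99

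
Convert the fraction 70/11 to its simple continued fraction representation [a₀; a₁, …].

[6; 2, 1, 3]

⌊70/11⌋ = 6, remainder 4
⌊11/4⌋ = 2, remainder 3
⌊4/3⌋ = 1, remainder 1
⌊3/1⌋ = 3, remainder 0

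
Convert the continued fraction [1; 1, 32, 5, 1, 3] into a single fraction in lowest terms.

Use the convergent recurrence hₖ = aₖ·hₖ₋₁ + hₖ₋₂ (and likewise for the denominators kₖ):
a_0 = 1: 1/1
a_1 = 1: 2/1
a_2 = 32: 65/33
a_3 = 5: 327/166
a_4 = 1: 392/199
a_5 = 3: 1503/763

1503/763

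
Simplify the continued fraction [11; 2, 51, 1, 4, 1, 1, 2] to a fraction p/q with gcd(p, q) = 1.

33681/2930

a_0 = 11: 11/1
a_1 = 2: 23/2
a_2 = 51: 1184/103
a_3 = 1: 1207/105
a_4 = 4: 6012/523
a_5 = 1: 7219/628
a_6 = 1: 13231/1151
a_7 = 2: 33681/2930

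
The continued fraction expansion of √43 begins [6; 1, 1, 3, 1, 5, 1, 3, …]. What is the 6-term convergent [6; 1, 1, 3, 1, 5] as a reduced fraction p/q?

341/52

Start with 5.
1 + 1/(5/1) = 1 + 1/5 = 6/5
3 + 1/(6/5) = 3 + 5/6 = 23/6
1 + 1/(23/6) = 1 + 6/23 = 29/23
1 + 1/(29/23) = 1 + 23/29 = 52/29
6 + 1/(52/29) = 6 + 29/52 = 341/52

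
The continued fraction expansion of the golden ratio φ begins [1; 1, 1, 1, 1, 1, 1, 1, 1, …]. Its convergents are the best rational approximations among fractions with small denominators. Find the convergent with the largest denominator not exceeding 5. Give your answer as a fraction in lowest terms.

a_0 = 1: 1/1  (≤ bound)
a_1 = 1: 2/1  (≤ bound)
a_2 = 1: 3/2  (≤ bound)
a_3 = 1: 5/3  (≤ bound)
a_4 = 1: 8/5  (≤ bound)
a_5 = 1: 13/8  (> 5, stop)

8/5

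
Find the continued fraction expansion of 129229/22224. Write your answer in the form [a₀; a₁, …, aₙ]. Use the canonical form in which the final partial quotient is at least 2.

[5; 1, 4, 2, 2, 54, 2, 7]

129229 ÷ 22224 → quotient 5, remainder 18109
22224 ÷ 18109 → quotient 1, remainder 4115
18109 ÷ 4115 → quotient 4, remainder 1649
4115 ÷ 1649 → quotient 2, remainder 817
1649 ÷ 817 → quotient 2, remainder 15
817 ÷ 15 → quotient 54, remainder 7
15 ÷ 7 → quotient 2, remainder 1
7 ÷ 1 → quotient 7, remainder 0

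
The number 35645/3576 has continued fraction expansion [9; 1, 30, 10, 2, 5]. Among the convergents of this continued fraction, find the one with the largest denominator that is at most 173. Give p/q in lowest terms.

309/31

a_0 = 9: 9/1  (≤ bound)
a_1 = 1: 10/1  (≤ bound)
a_2 = 30: 309/31  (≤ bound)
a_3 = 10: 3100/311  (> 173, stop)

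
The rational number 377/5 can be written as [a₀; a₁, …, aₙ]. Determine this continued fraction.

[75; 2, 2]

Run the Euclidean algorithm, recording each quotient:
377 = 75·5 + 2, so a_0 = 75
5 = 2·2 + 1, so a_1 = 2
2 = 2·1 + 0, so a_2 = 2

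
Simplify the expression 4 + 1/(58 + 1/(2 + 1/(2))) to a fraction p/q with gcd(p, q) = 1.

1173/292

Start with 2.
2 + 1/(2/1) = 2 + 1/2 = 5/2
58 + 1/(5/2) = 58 + 2/5 = 292/5
4 + 1/(292/5) = 4 + 5/292 = 1173/292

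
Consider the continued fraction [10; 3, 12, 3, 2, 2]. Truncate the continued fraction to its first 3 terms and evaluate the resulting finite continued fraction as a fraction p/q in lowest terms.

Start with 12.
3 + 1/(12/1) = 3 + 1/12 = 37/12
10 + 1/(37/12) = 10 + 12/37 = 382/37

382/37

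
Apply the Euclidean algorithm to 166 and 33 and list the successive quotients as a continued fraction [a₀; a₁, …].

Repeatedly divide and take the remainder:
166 = 5·33 + 1, so a_0 = 5
33 = 33·1 + 0, so a_1 = 33

[5; 33]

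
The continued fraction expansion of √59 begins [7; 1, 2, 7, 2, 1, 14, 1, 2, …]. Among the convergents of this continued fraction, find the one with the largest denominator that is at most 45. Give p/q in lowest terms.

List convergents until the denominator exceeds the bound:
a_0 = 7: 7/1  (≤ bound)
a_1 = 1: 8/1  (≤ bound)
a_2 = 2: 23/3  (≤ bound)
a_3 = 7: 169/22  (≤ bound)
a_4 = 2: 361/47  (> 45, stop)

169/22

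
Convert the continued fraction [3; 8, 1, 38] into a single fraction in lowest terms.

Compute successive convergents:
a_0 = 3: 3/1
a_1 = 8: 25/8
a_2 = 1: 28/9
a_3 = 38: 1089/350

1089/350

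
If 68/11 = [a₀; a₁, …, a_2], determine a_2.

2

Apply division with remainder until the remainder is 0:
68 = 6·11 + 2, so a_0 = 6
11 = 5·2 + 1, so a_1 = 5
2 = 2·1 + 0, so a_2 = 2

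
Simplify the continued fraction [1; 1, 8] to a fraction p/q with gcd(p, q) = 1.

Build up convergents one term at a time:
a_0 = 1: 1/1
a_1 = 1: 2/1
a_2 = 8: 17/9

17/9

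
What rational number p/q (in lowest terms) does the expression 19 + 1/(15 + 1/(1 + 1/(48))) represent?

Work from the innermost term outward:
Start with 48.
1 + 1/(48/1) = 1 + 1/48 = 49/48
15 + 1/(49/48) = 15 + 48/49 = 783/49
19 + 1/(783/49) = 19 + 49/783 = 14926/783

14926/783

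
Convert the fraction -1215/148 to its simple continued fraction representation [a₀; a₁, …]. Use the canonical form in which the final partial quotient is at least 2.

-1215 = -9·148 + 117, so a_0 = -9
148 = 1·117 + 31, so a_1 = 1
117 = 3·31 + 24, so a_2 = 3
31 = 1·24 + 7, so a_3 = 1
24 = 3·7 + 3, so a_4 = 3
7 = 2·3 + 1, so a_5 = 2
3 = 3·1 + 0, so a_6 = 3

[-9; 1, 3, 1, 3, 2, 3]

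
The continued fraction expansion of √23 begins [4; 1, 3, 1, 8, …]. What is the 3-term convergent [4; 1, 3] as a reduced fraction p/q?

a_0 = 4: 4/1
a_1 = 1: 5/1
a_2 = 3: 19/4

19/4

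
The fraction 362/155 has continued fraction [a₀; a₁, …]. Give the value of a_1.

2

362 = 2·155 + 52, so a_0 = 2
155 = 2·52 + 51, so a_1 = 2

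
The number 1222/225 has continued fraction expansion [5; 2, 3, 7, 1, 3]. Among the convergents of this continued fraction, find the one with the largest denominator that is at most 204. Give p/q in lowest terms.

315/58

a_0 = 5: 5/1  (≤ bound)
a_1 = 2: 11/2  (≤ bound)
a_2 = 3: 38/7  (≤ bound)
a_3 = 7: 277/51  (≤ bound)
a_4 = 1: 315/58  (≤ bound)
a_5 = 3: 1222/225  (> 204, stop)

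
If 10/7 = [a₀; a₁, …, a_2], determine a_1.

10 ÷ 7 → quotient 1, remainder 3
7 ÷ 3 → quotient 2, remainder 1

2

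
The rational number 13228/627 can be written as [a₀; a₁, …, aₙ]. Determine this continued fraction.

[21; 10, 3, 1, 1, 2, 3]

13228 = 21·627 + 61, so a_0 = 21
627 = 10·61 + 17, so a_1 = 10
61 = 3·17 + 10, so a_2 = 3
17 = 1·10 + 7, so a_3 = 1
10 = 1·7 + 3, so a_4 = 1
7 = 2·3 + 1, so a_5 = 2
3 = 3·1 + 0, so a_6 = 3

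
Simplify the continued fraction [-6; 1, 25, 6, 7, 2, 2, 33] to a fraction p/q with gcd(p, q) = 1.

Start with 33.
2 + 1/(33/1) = 2 + 1/33 = 67/33
2 + 1/(67/33) = 2 + 33/67 = 167/67
7 + 1/(167/67) = 7 + 67/167 = 1236/167
6 + 1/(1236/167) = 6 + 167/1236 = 7583/1236
25 + 1/(7583/1236) = 25 + 1236/7583 = 190811/7583
1 + 1/(190811/7583) = 1 + 7583/190811 = 198394/190811
-6 + 1/(198394/190811) = -6 + 190811/198394 = -999553/198394

-999553/198394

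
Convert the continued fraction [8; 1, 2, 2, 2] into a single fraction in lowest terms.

Use the convergent recurrence hₖ = aₖ·hₖ₋₁ + hₖ₋₂ (and likewise for the denominators kₖ):
a_0 = 8: 8/1
a_1 = 1: 9/1
a_2 = 2: 26/3
a_3 = 2: 61/7
a_4 = 2: 148/17

148/17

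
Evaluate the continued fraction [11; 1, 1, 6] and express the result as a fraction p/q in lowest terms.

150/13

Starting at the tail and folding back:
Start with 6.
1 + 1/(6/1) = 1 + 1/6 = 7/6
1 + 1/(7/6) = 1 + 6/7 = 13/7
11 + 1/(13/7) = 11 + 7/13 = 150/13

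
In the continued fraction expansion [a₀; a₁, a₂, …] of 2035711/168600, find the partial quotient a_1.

13

Repeatedly divide and take the remainder:
⌊2035711/168600⌋ = 12, remainder 12511
⌊168600/12511⌋ = 13, remainder 5957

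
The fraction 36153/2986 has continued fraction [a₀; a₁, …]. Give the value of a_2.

Apply division with remainder until the remainder is 0:
36153 = 12·2986 + 321, so a_0 = 12
2986 = 9·321 + 97, so a_1 = 9
321 = 3·97 + 30, so a_2 = 3

3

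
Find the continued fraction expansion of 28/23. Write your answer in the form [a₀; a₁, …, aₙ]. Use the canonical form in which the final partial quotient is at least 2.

Repeatedly divide and take the remainder:
28 ÷ 23 → quotient 1, remainder 5
23 ÷ 5 → quotient 4, remainder 3
5 ÷ 3 → quotient 1, remainder 2
3 ÷ 2 → quotient 1, remainder 1
2 ÷ 1 → quotient 2, remainder 0

[1; 4, 1, 1, 2]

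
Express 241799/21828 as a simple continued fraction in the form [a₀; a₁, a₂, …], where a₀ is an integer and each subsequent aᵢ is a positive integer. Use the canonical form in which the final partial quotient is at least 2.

[11; 12, 1, 9, 1, 10, 14]

241799 = 11·21828 + 1691, so a_0 = 11
21828 = 12·1691 + 1536, so a_1 = 12
1691 = 1·1536 + 155, so a_2 = 1
1536 = 9·155 + 141, so a_3 = 9
155 = 1·141 + 14, so a_4 = 1
141 = 10·14 + 1, so a_5 = 10
14 = 14·1 + 0, so a_6 = 14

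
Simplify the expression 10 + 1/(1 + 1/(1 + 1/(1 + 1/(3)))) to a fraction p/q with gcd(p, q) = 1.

117/11

a_0 = 10: 10/1
a_1 = 1: 11/1
a_2 = 1: 21/2
a_3 = 1: 32/3
a_4 = 3: 117/11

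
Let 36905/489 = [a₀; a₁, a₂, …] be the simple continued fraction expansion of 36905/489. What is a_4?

13

Repeatedly divide and take the remainder:
36905 = 75·489 + 230, so a_0 = 75
489 = 2·230 + 29, so a_1 = 2
230 = 7·29 + 27, so a_2 = 7
29 = 1·27 + 2, so a_3 = 1
27 = 13·2 + 1, so a_4 = 13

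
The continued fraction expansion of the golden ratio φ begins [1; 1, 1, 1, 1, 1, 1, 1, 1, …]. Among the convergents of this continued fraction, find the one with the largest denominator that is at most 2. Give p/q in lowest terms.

List convergents until the denominator exceeds the bound:
a_0 = 1: 1/1  (≤ bound)
a_1 = 1: 2/1  (≤ bound)
a_2 = 1: 3/2  (≤ bound)
a_3 = 1: 5/3  (> 2, stop)

3/2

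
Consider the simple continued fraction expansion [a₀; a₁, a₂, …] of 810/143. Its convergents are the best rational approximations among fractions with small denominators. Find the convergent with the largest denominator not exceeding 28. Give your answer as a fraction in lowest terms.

17/3

a_0 = 5: 5/1  (≤ bound)
a_1 = 1: 6/1  (≤ bound)
a_2 = 1: 11/2  (≤ bound)
a_3 = 1: 17/3  (≤ bound)
a_4 = 47: 810/143  (> 28, stop)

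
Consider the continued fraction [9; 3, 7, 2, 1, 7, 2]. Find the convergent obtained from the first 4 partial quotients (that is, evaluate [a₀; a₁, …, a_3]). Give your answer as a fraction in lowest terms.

438/47

a_0 = 9: 9/1
a_1 = 3: 28/3
a_2 = 7: 205/22
a_3 = 2: 438/47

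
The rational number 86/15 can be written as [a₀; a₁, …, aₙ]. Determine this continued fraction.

Run the Euclidean algorithm, recording each quotient:
86 = 5·15 + 11, so a_0 = 5
15 = 1·11 + 4, so a_1 = 1
11 = 2·4 + 3, so a_2 = 2
4 = 1·3 + 1, so a_3 = 1
3 = 3·1 + 0, so a_4 = 3

[5; 1, 2, 1, 3]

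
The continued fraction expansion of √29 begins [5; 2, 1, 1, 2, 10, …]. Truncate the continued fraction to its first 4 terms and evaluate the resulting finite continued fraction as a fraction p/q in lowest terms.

Start with 1.
1 + 1/(1/1) = 1 + 1/1 = 2/1
2 + 1/(2/1) = 2 + 1/2 = 5/2
5 + 1/(5/2) = 5 + 2/5 = 27/5

27/5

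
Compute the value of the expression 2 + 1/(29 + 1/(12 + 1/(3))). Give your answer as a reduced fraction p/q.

2189/1076

Start with 3.
12 + 1/(3/1) = 12 + 1/3 = 37/3
29 + 1/(37/3) = 29 + 3/37 = 1076/37
2 + 1/(1076/37) = 2 + 37/1076 = 2189/1076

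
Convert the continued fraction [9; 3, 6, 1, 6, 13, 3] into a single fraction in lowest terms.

a_0 = 9: 9/1
a_1 = 3: 28/3
a_2 = 6: 177/19
a_3 = 1: 205/22
a_4 = 6: 1407/151
a_5 = 13: 18496/1985
a_6 = 3: 56895/6106

56895/6106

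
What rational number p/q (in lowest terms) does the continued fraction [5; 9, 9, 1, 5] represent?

a_0 = 5: 5/1
a_1 = 9: 46/9
a_2 = 9: 419/82
a_3 = 1: 465/91
a_4 = 5: 2744/537

2744/537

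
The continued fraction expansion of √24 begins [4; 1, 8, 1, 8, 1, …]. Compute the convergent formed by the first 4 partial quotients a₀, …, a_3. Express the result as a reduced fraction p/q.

49/10

Start with 1.
8 + 1/(1/1) = 8 + 1/1 = 9/1
1 + 1/(9/1) = 1 + 1/9 = 10/9
4 + 1/(10/9) = 4 + 9/10 = 49/10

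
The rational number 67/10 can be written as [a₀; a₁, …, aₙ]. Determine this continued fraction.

Run the Euclidean algorithm, recording each quotient:
67 = 6·10 + 7, so a_0 = 6
10 = 1·7 + 3, so a_1 = 1
7 = 2·3 + 1, so a_2 = 2
3 = 3·1 + 0, so a_3 = 3

[6; 1, 2, 3]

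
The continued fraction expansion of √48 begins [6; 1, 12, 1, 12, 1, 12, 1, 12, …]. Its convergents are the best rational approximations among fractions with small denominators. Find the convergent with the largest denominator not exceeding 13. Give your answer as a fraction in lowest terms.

90/13

a_0 = 6: 6/1  (≤ bound)
a_1 = 1: 7/1  (≤ bound)
a_2 = 12: 90/13  (≤ bound)
a_3 = 1: 97/14  (> 13, stop)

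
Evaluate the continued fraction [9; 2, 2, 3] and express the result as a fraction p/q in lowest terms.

Start with 3.
2 + 1/(3/1) = 2 + 1/3 = 7/3
2 + 1/(7/3) = 2 + 3/7 = 17/7
9 + 1/(17/7) = 9 + 7/17 = 160/17

160/17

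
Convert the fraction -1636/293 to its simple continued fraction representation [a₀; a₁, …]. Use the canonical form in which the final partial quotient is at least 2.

-1636 = -6·293 + 122, so a_0 = -6
293 = 2·122 + 49, so a_1 = 2
122 = 2·49 + 24, so a_2 = 2
49 = 2·24 + 1, so a_3 = 2
24 = 24·1 + 0, so a_4 = 24

[-6; 2, 2, 2, 24]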